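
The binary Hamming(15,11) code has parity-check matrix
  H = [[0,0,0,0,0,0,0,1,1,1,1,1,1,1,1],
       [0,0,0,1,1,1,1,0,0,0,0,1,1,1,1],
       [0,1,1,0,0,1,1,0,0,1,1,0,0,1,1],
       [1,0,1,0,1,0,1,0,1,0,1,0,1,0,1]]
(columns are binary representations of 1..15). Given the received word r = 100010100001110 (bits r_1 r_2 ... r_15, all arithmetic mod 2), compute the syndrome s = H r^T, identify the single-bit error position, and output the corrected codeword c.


s = (1, 1, 0, 0)^T, error position = 12, corrected codeword c = 100010100000110

Compute s = H r^T mod 2 one row at a time:
  s_1 = 0 + 0 + 0 + 0 + 1 + 1 + 1 + 0 = 3 ≡ 1 (mod 2).
  s_2 = 0 + 1 + 0 + 1 + 1 + 1 + 1 + 0 = 5 ≡ 1 (mod 2).
  s_3 = 0 + 0 + 0 + 1 + 0 + 0 + 1 + 0 = 2 ≡ 0 (mod 2).
  s_4 = 1 + 0 + 1 + 1 + 0 + 0 + 1 + 0 = 4 ≡ 0 (mod 2).
s = (1, 1, 0, 0)^T — this equals column 12 of H (binary 1100), so error is at position 12.
Correct: flip bit 12 of r = 100010100001110 to get c = 100010100000110.


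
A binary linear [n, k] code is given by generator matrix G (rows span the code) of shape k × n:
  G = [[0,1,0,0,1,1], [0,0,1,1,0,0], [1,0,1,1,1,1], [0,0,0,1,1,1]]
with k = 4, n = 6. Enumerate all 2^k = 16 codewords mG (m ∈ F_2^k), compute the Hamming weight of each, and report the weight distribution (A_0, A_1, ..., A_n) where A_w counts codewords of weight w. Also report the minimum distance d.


Weight distribution: A_0 = 1, A_2 = 6, A_3 = 4, A_4 = 1, A_5 = 4. Minimum distance d = 2.

Enumerate all 2^4 = 16 messages m ∈ F_2^4.
For each, compute codeword c = mG in F_2^6, then tally its weight.
  m = 0000 → c = 000000, weight = 0.
  m = 1000 → c = 010011, weight = 3.
  m = 0100 → c = 001100, weight = 2.
  m = 1100 → c = 011111, weight = 5.
  m = 0010 → c = 101111, weight = 5.
  m = 1010 → c = 111100, weight = 4.
  m = 0110 → c = 100011, weight = 3.
  m = 1110 → c = 110000, weight = 2.
  m = 0001 → c = 000111, weight = 3.
  m = 1001 → c = 010100, weight = 2.
  m = 0101 → c = 001011, weight = 3.
  m = 1101 → c = 011000, weight = 2.
  m = 0011 → c = 101000, weight = 2.
  m = 1011 → c = 111011, weight = 5.
  m = 0111 → c = 100100, weight = 2.
  m = 1111 → c = 110111, weight = 5.
Tally weights:
  weight 0: 1 codewords.
  weight 2: 6 codewords.
  weight 3: 4 codewords.
  weight 4: 1 codewords.
  weight 5: 4 codewords.
Minimum distance d = smallest w > 0 with A_w > 0 = 2.
Sanity: Σ A_w = 16 = 2^4 = 16 ✓.


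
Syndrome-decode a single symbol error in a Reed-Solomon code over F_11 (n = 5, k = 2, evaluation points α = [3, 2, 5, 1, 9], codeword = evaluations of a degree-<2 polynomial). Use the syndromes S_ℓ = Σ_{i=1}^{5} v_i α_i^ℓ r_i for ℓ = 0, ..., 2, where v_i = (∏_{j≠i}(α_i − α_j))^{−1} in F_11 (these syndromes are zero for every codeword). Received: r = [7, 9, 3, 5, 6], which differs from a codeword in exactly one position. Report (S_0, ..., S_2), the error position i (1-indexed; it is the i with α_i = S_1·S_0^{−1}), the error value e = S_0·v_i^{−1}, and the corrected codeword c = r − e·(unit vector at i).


S = (3, 3, 3), error at position 4, error magnitude e = 5, c = [7, 9, 3, 0, 6].

Step 1: column multipliers v_i = (∏_{j≠i}(α_i − α_j))^{−1} mod 11.
  i = 1 (α = 3): (3−2)(3−5)(3−1)(3−9) = 1·(−2)·2·(−6) = 24 ≡ 2, so v_1 = 2^{−1} = 6 (mod 11).
  i = 2 (α = 2): (2−3)(2−5)(2−1)(2−9) = (−1)·(−3)·1·(−7) = −21 ≡ 1, so v_2 = 1^{−1} = 1 (mod 11).
  i = 3 (α = 5): (5−3)(5−2)(5−1)(5−9) = 2·3·4·(−4) = −96 ≡ 3, so v_3 = 3^{−1} = 4 (mod 11).
  i = 4 (α = 1): (1−3)(1−2)(1−5)(1−9) = (−2)·(−1)·(−4)·(−8) = 64 ≡ 9, so v_4 = 9^{−1} = 5 (mod 11).
  i = 5 (α = 9): (9−3)(9−2)(9−5)(9−1) = 6·7·4·8 = 1344 ≡ 2, so v_5 = 2^{−1} = 6 (mod 11).
  v = [6, 1, 4, 5, 6].
Step 2: syndromes of r = [7, 9, 3, 5, 6] (all sums mod 11).
  S_0 = Σ v_i r_i = 6·7 + 1·9 + 4·3 + 5·5 + 6·6 = 124 ≡ 3.
  S_1 = Σ v_i α_i r_i = 6·3·7 + 1·2·9 + 4·5·3 + 5·1·5 + 6·9·6 = 553 ≡ 3.
  α_i^2 mod 11 = [9, 4, 3, 1, 4].
  S_2 = Σ v_i α_i^2 r_i = 6·9·7 + 1·4·9 + 4·3·3 + 5·1·5 + 6·4·6 = 619 ≡ 3.
  S = (3, 3, 3) ≠ 0, so r is not a codeword (an error is present).
Step 3: locate the error. For a single error e at position i, S_ℓ = v_i·e·α_i^ℓ, so α_err = S_1/S_0.
  S_0^{−1} = 3^{−1} = 4 (mod 11), so α_err = 3·4 = 12 ≡ 1 = α_4. Error position i = 4.
  Consistency check: S_2/S_1 = 3·4 = 12 ≡ 1 = α_err ✓ (single-error assumption holds).
Step 4: error magnitude e = S_0/v_4 = S_0·∏_{j≠4}(α_4 − α_j) = 3·9 = 27 ≡ 5 (mod 11).
Step 5: correct position 4: c_4 = r_4 − e = 5 − 5 ≡ 0 (mod 11). Hence c = [7, 9, 3, 0, 6].
  Check: interpolating c through the α_i gives m(x) = 2 + 9·x (degree < 2) with m(α_i) = c_i for every i, so c is indeed a codeword.


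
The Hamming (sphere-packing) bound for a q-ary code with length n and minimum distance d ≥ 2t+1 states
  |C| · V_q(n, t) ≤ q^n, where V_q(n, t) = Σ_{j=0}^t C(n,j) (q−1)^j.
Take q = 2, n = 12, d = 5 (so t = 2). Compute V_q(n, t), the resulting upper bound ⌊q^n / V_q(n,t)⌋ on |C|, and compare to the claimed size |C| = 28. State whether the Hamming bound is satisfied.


V_q(n, t) = 79, q^n = 4096, Hamming bound = 51, |C| = 28 ≤ bound (satisfied).

Step 1: Compute V_q(n, t) = Σ_{j=0}^2 C(n, j) (q−1)^j.
  j = 0: C(12,0)·(1)^0 = 1·1 = 1.
  j = 1: C(12,1)·(1)^1 = 12·1 = 12.
  j = 2: C(12,2)·(1)^2 = 66·1 = 66.
  V_q(n, t) = 1 + 12 + 66 = 79.
Step 2: q^n = 2^12 = 4096.
Step 3: Hamming bound ⌊q^n / V_q(n,t)⌋ = ⌊4096/79⌋ = 51.
Step 4: Compare |C| = 28 to 51: satisfied.
The claimed |C| lies below the Hamming bound.


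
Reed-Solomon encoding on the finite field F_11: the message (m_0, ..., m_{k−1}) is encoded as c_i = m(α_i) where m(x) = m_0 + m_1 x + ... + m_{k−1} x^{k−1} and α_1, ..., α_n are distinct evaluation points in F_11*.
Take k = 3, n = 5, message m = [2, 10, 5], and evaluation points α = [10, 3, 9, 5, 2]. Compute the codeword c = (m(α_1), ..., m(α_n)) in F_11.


c = [8, 0, 2, 1, 9]

Message polynomial: m(x) = 2 + 10·x + 5·x^2 (mod 11).
For each evaluation point α_i, compute m(α_i) mod 11:
  α_1 = 10: Horner steps 5 → 5 → 8, so m(10) = 8.
  α_2 = 3: Horner steps 5 → 3 → 0, so m(3) = 0.
  α_3 = 9: Horner steps 5 → 0 → 2, so m(9) = 2.
  α_4 = 5: Horner steps 5 → 2 → 1, so m(5) = 1.
  α_5 = 2: Horner steps 5 → 9 → 9, so m(2) = 9.
Codeword c = [8, 0, 2, 1, 9] ∈ F_11^5.


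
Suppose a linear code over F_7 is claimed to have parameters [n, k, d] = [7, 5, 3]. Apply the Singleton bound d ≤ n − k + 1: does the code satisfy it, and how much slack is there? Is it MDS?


Singleton RHS = n − k + 1 = 3, slack = 0, bound satisfied, MDS.

Singleton bound: d ≤ n − k + 1.
Here n = 7, k = 5, so n − k + 1 = 3.
Given d = 3, check d ≤ 3: YES.
Slack = (n − k + 1) − d = 0.
The code is MDS (slack = 0).
Description: the claimed parameters are [7, 5, 3]_7; such a code would be MDS (meets Singleton bound).


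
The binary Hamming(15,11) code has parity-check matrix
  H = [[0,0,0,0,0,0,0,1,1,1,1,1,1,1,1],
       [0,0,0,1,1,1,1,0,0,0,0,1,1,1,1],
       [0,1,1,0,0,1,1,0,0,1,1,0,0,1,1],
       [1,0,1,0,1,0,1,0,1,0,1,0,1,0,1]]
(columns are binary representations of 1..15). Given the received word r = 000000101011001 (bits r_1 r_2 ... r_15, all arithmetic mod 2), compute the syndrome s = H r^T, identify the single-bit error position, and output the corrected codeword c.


s = (0, 1, 1, 0)^T, error position = 6, corrected codeword c = 000001101011001

Compute s = H r^T mod 2 one row at a time:
  s_1 = 0 + 1 + 0 + 1 + 1 + 0 + 0 + 1 = 4 ≡ 0 (mod 2).
  s_2 = 0 + 0 + 0 + 1 + 1 + 0 + 0 + 1 = 3 ≡ 1 (mod 2).
  s_3 = 0 + 0 + 0 + 1 + 0 + 1 + 0 + 1 = 3 ≡ 1 (mod 2).
  s_4 = 0 + 0 + 0 + 1 + 1 + 1 + 0 + 1 = 4 ≡ 0 (mod 2).
s = (0, 1, 1, 0)^T — this equals column 6 of H (binary 0110), so error is at position 6.
Correct: flip bit 6 of r = 000000101011001 to get c = 000001101011001.


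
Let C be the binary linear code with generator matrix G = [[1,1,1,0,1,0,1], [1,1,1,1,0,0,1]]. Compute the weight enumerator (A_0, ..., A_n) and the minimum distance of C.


Weight distribution: A_0 = 1, A_2 = 1, A_5 = 2. Minimum distance d = 2.

Enumerate all 2^2 = 4 messages m ∈ F_2^2.
For each, compute codeword c = mG in F_2^7, then tally its weight.
  m = 00 → c = 0000000, weight = 0.
  m = 10 → c = 1110101, weight = 5.
  m = 01 → c = 1111001, weight = 5.
  m = 11 → c = 0001100, weight = 2.
Tally weights:
  weight 0: 1 codewords.
  weight 2: 1 codewords.
  weight 5: 2 codewords.
Minimum distance d = smallest w > 0 with A_w > 0 = 2.
Sanity: Σ A_w = 4 = 2^2 = 4 ✓.


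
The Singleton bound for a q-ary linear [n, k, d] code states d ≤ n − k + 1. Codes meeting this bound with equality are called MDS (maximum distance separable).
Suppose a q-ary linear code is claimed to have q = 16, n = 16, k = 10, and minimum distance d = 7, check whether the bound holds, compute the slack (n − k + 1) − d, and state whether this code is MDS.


Singleton RHS = n − k + 1 = 7, slack = 0, bound satisfied, MDS.

Singleton bound: d ≤ n − k + 1.
Here n = 16, k = 10, so n − k + 1 = 7.
Given d = 7, check d ≤ 7: YES.
Slack = (n − k + 1) − d = 0.
The code is MDS (slack = 0).
Description: the claimed parameters are [16, 10, 7]_16; such a code would be MDS (meets Singleton bound).


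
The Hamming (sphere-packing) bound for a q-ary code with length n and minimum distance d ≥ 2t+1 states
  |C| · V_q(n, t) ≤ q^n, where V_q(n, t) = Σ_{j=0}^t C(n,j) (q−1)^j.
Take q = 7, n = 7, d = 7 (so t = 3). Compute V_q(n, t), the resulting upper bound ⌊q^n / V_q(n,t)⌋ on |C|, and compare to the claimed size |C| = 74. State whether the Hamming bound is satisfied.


V_q(n, t) = 8359, q^n = 823543, Hamming bound = 98, |C| = 74 ≤ bound (satisfied).

Step 1: Compute V_q(n, t) = Σ_{j=0}^3 C(n, j) (q−1)^j.
  j = 0: C(7,0)·(6)^0 = 1·1 = 1.
  j = 1: C(7,1)·(6)^1 = 7·6 = 42.
  j = 2: C(7,2)·(6)^2 = 21·36 = 756.
  j = 3: C(7,3)·(6)^3 = 35·216 = 7560.
  V_q(n, t) = 1 + 42 + 756 + 7560 = 8359.
Step 2: q^n = 7^7 = 823543.
Step 3: Hamming bound ⌊q^n / V_q(n,t)⌋ = ⌊823543/8359⌋ = 98.
Step 4: Compare |C| = 74 to 98: satisfied.
The claimed |C| lies below the Hamming bound.


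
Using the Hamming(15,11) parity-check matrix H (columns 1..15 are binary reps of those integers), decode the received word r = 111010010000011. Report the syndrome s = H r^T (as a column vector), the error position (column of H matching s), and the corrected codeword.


s = (1, 1, 0, 0)^T, error position = 12, corrected codeword c = 111010010001011

Compute s = H r^T mod 2 one row at a time:
  s_1 = 1 + 0 + 0 + 0 + 0 + 0 + 1 + 1 = 3 ≡ 1 (mod 2).
  s_2 = 0 + 1 + 0 + 0 + 0 + 0 + 1 + 1 = 3 ≡ 1 (mod 2).
  s_3 = 1 + 1 + 0 + 0 + 0 + 0 + 1 + 1 = 4 ≡ 0 (mod 2).
  s_4 = 1 + 1 + 1 + 0 + 0 + 0 + 0 + 1 = 4 ≡ 0 (mod 2).
s = (1, 1, 0, 0)^T — this equals column 12 of H (binary 1100), so error is at position 12.
Correct: flip bit 12 of r = 111010010000011 to get c = 111010010001011.


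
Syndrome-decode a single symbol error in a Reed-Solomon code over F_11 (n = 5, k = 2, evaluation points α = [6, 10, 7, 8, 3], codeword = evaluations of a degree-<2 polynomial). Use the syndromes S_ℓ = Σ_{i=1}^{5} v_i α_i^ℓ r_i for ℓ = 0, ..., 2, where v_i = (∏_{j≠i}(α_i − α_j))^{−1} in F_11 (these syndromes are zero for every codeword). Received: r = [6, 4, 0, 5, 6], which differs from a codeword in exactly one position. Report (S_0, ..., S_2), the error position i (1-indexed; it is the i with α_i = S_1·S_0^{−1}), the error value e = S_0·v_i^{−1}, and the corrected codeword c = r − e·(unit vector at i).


S = (2, 6, 7), error at position 5, error magnitude e = 4, c = [6, 4, 0, 5, 2].

Step 1: column multipliers v_i = (∏_{j≠i}(α_i − α_j))^{−1} mod 11.
  i = 1 (α = 6): (6−10)(6−7)(6−8)(6−3) = (−4)·(−1)·(−2)·3 = −24 ≡ 9, so v_1 = 9^{−1} = 5 (mod 11).
  i = 2 (α = 10): (10−6)(10−7)(10−8)(10−3) = 4·3·2·7 = 168 ≡ 3, so v_2 = 3^{−1} = 4 (mod 11).
  i = 3 (α = 7): (7−6)(7−10)(7−8)(7−3) = 1·(−3)·(−1)·4 = 12 ≡ 1, so v_3 = 1^{−1} = 1 (mod 11).
  i = 4 (α = 8): (8−6)(8−10)(8−7)(8−3) = 2·(−2)·1·5 = −20 ≡ 2, so v_4 = 2^{−1} = 6 (mod 11).
  i = 5 (α = 3): (3−6)(3−10)(3−7)(3−8) = (−3)·(−7)·(−4)·(−5) = 420 ≡ 2, so v_5 = 2^{−1} = 6 (mod 11).
  v = [5, 4, 1, 6, 6].
Step 2: syndromes of r = [6, 4, 0, 5, 6] (all sums mod 11).
  S_0 = Σ v_i r_i = 5·6 + 4·4 + 1·0 + 6·5 + 6·6 = 112 ≡ 2.
  S_1 = Σ v_i α_i r_i = 5·6·6 + 4·10·4 + 1·7·0 + 6·8·5 + 6·3·6 = 688 ≡ 6.
  α_i^2 mod 11 = [3, 1, 5, 9, 9].
  S_2 = Σ v_i α_i^2 r_i = 5·3·6 + 4·1·4 + 1·5·0 + 6·9·5 + 6·9·6 = 700 ≡ 7.
  S = (2, 6, 7) ≠ 0, so r is not a codeword (an error is present).
Step 3: locate the error. For a single error e at position i, S_ℓ = v_i·e·α_i^ℓ, so α_err = S_1/S_0.
  S_0^{−1} = 2^{−1} = 6 (mod 11), so α_err = 6·6 = 36 ≡ 3 = α_5. Error position i = 5.
  Consistency check: S_2/S_1 = 7·2 = 14 ≡ 3 = α_err ✓ (single-error assumption holds).
Step 4: error magnitude e = S_0/v_5 = S_0·∏_{j≠5}(α_5 − α_j) = 2·2 = 4 ≡ 4 (mod 11).
Step 5: correct position 5: c_5 = r_5 − e = 6 − 4 ≡ 2 (mod 11). Hence c = [6, 4, 0, 5, 2].
  Check: interpolating c through the α_i gives m(x) = 9 + 5·x (degree < 2) with m(α_i) = c_i for every i, so c is indeed a codeword.


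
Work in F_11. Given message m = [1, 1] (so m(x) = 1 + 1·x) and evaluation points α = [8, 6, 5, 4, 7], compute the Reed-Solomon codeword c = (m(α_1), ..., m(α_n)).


c = [9, 7, 6, 5, 8]

Message polynomial: m(x) = 1 + 1·x (mod 11).
For each evaluation point α_i, compute m(α_i) mod 11:
  α_1 = 8: Horner steps 1 → 9, so m(8) = 9.
  α_2 = 6: Horner steps 1 → 7, so m(6) = 7.
  α_3 = 5: Horner steps 1 → 6, so m(5) = 6.
  α_4 = 4: Horner steps 1 → 5, so m(4) = 5.
  α_5 = 7: Horner steps 1 → 8, so m(7) = 8.
Codeword c = [9, 7, 6, 5, 8] ∈ F_11^5.


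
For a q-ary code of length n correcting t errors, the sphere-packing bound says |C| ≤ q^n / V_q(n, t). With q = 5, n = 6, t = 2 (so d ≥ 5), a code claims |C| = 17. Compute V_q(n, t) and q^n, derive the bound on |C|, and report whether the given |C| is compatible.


V_q(n, t) = 265, q^n = 15625, Hamming bound = 58, |C| = 17 ≤ bound (satisfied).

Step 1: Compute V_q(n, t) = Σ_{j=0}^2 C(n, j) (q−1)^j.
  j = 0: C(6,0)·(4)^0 = 1·1 = 1.
  j = 1: C(6,1)·(4)^1 = 6·4 = 24.
  j = 2: C(6,2)·(4)^2 = 15·16 = 240.
  V_q(n, t) = 1 + 24 + 240 = 265.
Step 2: q^n = 5^6 = 15625.
Step 3: Hamming bound ⌊q^n / V_q(n,t)⌋ = ⌊15625/265⌋ = 58.
Step 4: Compare |C| = 17 to 58: satisfied.
The claimed |C| lies below the Hamming bound.


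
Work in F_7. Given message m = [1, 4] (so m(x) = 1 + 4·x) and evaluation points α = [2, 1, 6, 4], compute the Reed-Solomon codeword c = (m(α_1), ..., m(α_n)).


c = [2, 5, 4, 3]

Message polynomial: m(x) = 1 + 4·x (mod 7).
For each evaluation point α_i, compute m(α_i) mod 7:
  α_1 = 2: Horner steps 4 → 2, so m(2) = 2.
  α_2 = 1: Horner steps 4 → 5, so m(1) = 5.
  α_3 = 6: Horner steps 4 → 4, so m(6) = 4.
  α_4 = 4: Horner steps 4 → 3, so m(4) = 3.
Codeword c = [2, 5, 4, 3] ∈ F_7^4.


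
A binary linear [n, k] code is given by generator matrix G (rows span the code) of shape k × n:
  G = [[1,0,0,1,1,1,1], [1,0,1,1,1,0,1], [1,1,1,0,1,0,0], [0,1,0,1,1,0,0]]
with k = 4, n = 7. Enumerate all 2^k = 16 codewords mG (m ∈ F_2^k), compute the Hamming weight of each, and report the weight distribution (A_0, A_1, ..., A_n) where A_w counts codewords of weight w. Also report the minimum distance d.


Weight distribution: A_0 = 1, A_2 = 2, A_3 = 4, A_4 = 5, A_5 = 4. Minimum distance d = 2.

Enumerate all 2^4 = 16 messages m ∈ F_2^4.
For each, compute codeword c = mG in F_2^7, then tally its weight.
  m = 0000 → c = 0000000, weight = 0.
  m = 1000 → c = 1001111, weight = 5.
  m = 0100 → c = 1011101, weight = 5.
  m = 1100 → c = 0010010, weight = 2.
  m = 0010 → c = 1110100, weight = 4.
  m = 1010 → c = 0111011, weight = 5.
  m = 0110 → c = 0101001, weight = 3.
  m = 1110 → c = 1100110, weight = 4.
  m = 0001 → c = 0101100, weight = 3.
  m = 1001 → c = 1100011, weight = 4.
  m = 0101 → c = 1110001, weight = 4.
  m = 1101 → c = 0111110, weight = 5.
  m = 0011 → c = 1011000, weight = 3.
  m = 1011 → c = 0010111, weight = 4.
  m = 0111 → c = 0000101, weight = 2.
  m = 1111 → c = 1001010, weight = 3.
Tally weights:
  weight 0: 1 codewords.
  weight 2: 2 codewords.
  weight 3: 4 codewords.
  weight 4: 5 codewords.
  weight 5: 4 codewords.
Minimum distance d = smallest w > 0 with A_w > 0 = 2.
Sanity: Σ A_w = 16 = 2^4 = 16 ✓.


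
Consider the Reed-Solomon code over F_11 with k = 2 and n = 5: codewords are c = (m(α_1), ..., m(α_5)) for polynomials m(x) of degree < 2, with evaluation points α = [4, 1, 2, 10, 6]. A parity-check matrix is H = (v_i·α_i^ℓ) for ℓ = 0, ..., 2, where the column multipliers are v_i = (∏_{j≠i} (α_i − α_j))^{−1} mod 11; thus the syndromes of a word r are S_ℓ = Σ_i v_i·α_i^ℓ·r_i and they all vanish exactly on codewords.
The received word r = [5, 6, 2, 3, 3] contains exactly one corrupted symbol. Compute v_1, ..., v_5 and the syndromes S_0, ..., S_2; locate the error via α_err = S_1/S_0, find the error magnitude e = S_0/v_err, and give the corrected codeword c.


S = (10, 5, 8), error at position 5, error magnitude e = 6, c = [5, 6, 2, 3, 8].

Step 1: column multipliers v_i = (∏_{j≠i}(α_i − α_j))^{−1} mod 11.
  i = 1 (α = 4): (4−1)(4−2)(4−10)(4−6) = 3·2·(−6)·(−2) = 72 ≡ 6, so v_1 = 6^{−1} = 2 (mod 11).
  i = 2 (α = 1): (1−4)(1−2)(1−10)(1−6) = (−3)·(−1)·(−9)·(−5) = 135 ≡ 3, so v_2 = 3^{−1} = 4 (mod 11).
  i = 3 (α = 2): (2−4)(2−1)(2−10)(2−6) = (−2)·1·(−8)·(−4) = −64 ≡ 2, so v_3 = 2^{−1} = 6 (mod 11).
  i = 4 (α = 10): (10−4)(10−1)(10−2)(10−6) = 6·9·8·4 = 1728 ≡ 1, so v_4 = 1^{−1} = 1 (mod 11).
  i = 5 (α = 6): (6−4)(6−1)(6−2)(6−10) = 2·5·4·(−4) = −160 ≡ 5, so v_5 = 5^{−1} = 9 (mod 11).
  v = [2, 4, 6, 1, 9].
Step 2: syndromes of r = [5, 6, 2, 3, 3] (all sums mod 11).
  S_0 = Σ v_i r_i = 2·5 + 4·6 + 6·2 + 1·3 + 9·3 = 76 ≡ 10.
  S_1 = Σ v_i α_i r_i = 2·4·5 + 4·1·6 + 6·2·2 + 1·10·3 + 9·6·3 = 280 ≡ 5.
  α_i^2 mod 11 = [5, 1, 4, 1, 3].
  S_2 = Σ v_i α_i^2 r_i = 2·5·5 + 4·1·6 + 6·4·2 + 1·1·3 + 9·3·3 = 206 ≡ 8.
  S = (10, 5, 8) ≠ 0, so r is not a codeword (an error is present).
Step 3: locate the error. For a single error e at position i, S_ℓ = v_i·e·α_i^ℓ, so α_err = S_1/S_0.
  S_0^{−1} = 10^{−1} = 10 (mod 11), so α_err = 5·10 = 50 ≡ 6 = α_5. Error position i = 5.
  Consistency check: S_2/S_1 = 8·9 = 72 ≡ 6 = α_err ✓ (single-error assumption holds).
Step 4: error magnitude e = S_0/v_5 = S_0·∏_{j≠5}(α_5 − α_j) = 10·5 = 50 ≡ 6 (mod 11).
Step 5: correct position 5: c_5 = r_5 − e = 3 − 6 ≡ 8 (mod 11). Hence c = [5, 6, 2, 3, 8].
  Check: interpolating c through the α_i gives m(x) = 10 + 7·x (degree < 2) with m(α_i) = c_i for every i, so c is indeed a codeword.


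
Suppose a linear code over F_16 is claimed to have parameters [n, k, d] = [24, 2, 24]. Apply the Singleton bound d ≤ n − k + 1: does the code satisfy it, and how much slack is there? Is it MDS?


Singleton RHS = n − k + 1 = 23, slack = -1, bound violated (no such code; not MDS).

Singleton bound: d ≤ n − k + 1.
Here n = 24, k = 2, so n − k + 1 = 23.
Given d = 24, check d ≤ 23: NO.
Slack = (n − k + 1) − d = -1.
The slack is negative: d = 24 exceeds n − k + 1 = 23 by 1, so the Singleton bound is violated and no linear [24, 2, 24]_16 code can exist. In particular it is not MDS (MDS requires d = n − k + 1 exactly).
Description: the claimed parameters are [24, 2, 24]_16; such a code would be impossible (violates the Singleton bound).


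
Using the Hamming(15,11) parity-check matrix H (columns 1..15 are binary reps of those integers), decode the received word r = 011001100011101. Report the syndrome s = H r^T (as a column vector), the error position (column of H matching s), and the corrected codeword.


s = (0, 1, 0, 1)^T, error position = 5, corrected codeword c = 011011100011101

Compute s = H r^T mod 2 one row at a time:
  s_1 = 0 + 0 + 0 + 1 + 1 + 1 + 0 + 1 = 4 ≡ 0 (mod 2).
  s_2 = 0 + 0 + 1 + 1 + 1 + 1 + 0 + 1 = 5 ≡ 1 (mod 2).
  s_3 = 1 + 1 + 1 + 1 + 0 + 1 + 0 + 1 = 6 ≡ 0 (mod 2).
  s_4 = 0 + 1 + 0 + 1 + 0 + 1 + 1 + 1 = 5 ≡ 1 (mod 2).
s = (0, 1, 0, 1)^T — this equals column 5 of H (binary 0101), so error is at position 5.
Correct: flip bit 5 of r = 011001100011101 to get c = 011011100011101.


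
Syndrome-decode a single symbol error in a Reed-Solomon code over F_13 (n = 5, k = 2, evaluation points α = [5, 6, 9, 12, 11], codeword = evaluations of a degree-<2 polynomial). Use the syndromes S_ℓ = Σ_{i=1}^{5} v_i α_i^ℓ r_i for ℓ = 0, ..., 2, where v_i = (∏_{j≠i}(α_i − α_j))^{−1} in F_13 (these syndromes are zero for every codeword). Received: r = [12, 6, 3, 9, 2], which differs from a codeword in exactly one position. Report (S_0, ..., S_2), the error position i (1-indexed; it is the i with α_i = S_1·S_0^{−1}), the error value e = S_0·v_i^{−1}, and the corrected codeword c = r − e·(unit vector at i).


S = (4, 10, 12), error at position 3, error magnitude e = 2, c = [12, 6, 1, 9, 2].

Step 1: column multipliers v_i = (∏_{j≠i}(α_i − α_j))^{−1} mod 13.
  i = 1 (α = 5): (5−6)(5−9)(5−12)(5−11) = (−1)·(−4)·(−7)·(−6) = 168 ≡ 12, so v_1 = 12^{−1} = 12 (mod 13).
  i = 2 (α = 6): (6−5)(6−9)(6−12)(6−11) = 1·(−3)·(−6)·(−5) = −90 ≡ 1, so v_2 = 1^{−1} = 1 (mod 13).
  i = 3 (α = 9): (9−5)(9−6)(9−12)(9−11) = 4·3·(−3)·(−2) = 72 ≡ 7, so v_3 = 7^{−1} = 2 (mod 13).
  i = 4 (α = 12): (12−5)(12−6)(12−9)(12−11) = 7·6·3·1 = 126 ≡ 9, so v_4 = 9^{−1} = 3 (mod 13).
  i = 5 (α = 11): (11−5)(11−6)(11−9)(11−12) = 6·5·2·(−1) = −60 ≡ 5, so v_5 = 5^{−1} = 8 (mod 13).
  v = [12, 1, 2, 3, 8].
Step 2: syndromes of r = [12, 6, 3, 9, 2] (all sums mod 13).
  S_0 = Σ v_i r_i = 12·12 + 1·6 + 2·3 + 3·9 + 8·2 = 199 ≡ 4.
  S_1 = Σ v_i α_i r_i = 12·5·12 + 1·6·6 + 2·9·3 + 3·12·9 + 8·11·2 = 1310 ≡ 10.
  α_i^2 mod 13 = [12, 10, 3, 1, 4].
  S_2 = Σ v_i α_i^2 r_i = 12·12·12 + 1·10·6 + 2·3·3 + 3·1·9 + 8·4·2 = 1897 ≡ 12.
  S = (4, 10, 12) ≠ 0, so r is not a codeword (an error is present).
Step 3: locate the error. For a single error e at position i, S_ℓ = v_i·e·α_i^ℓ, so α_err = S_1/S_0.
  S_0^{−1} = 4^{−1} = 10 (mod 13), so α_err = 10·10 = 100 ≡ 9 = α_3. Error position i = 3.
  Consistency check: S_2/S_1 = 12·4 = 48 ≡ 9 = α_err ✓ (single-error assumption holds).
Step 4: error magnitude e = S_0/v_3 = S_0·∏_{j≠3}(α_3 − α_j) = 4·7 = 28 ≡ 2 (mod 13).
Step 5: correct position 3: c_3 = r_3 − e = 3 − 2 ≡ 1 (mod 13). Hence c = [12, 6, 1, 9, 2].
  Check: interpolating c through the α_i gives m(x) = 3 + 7·x (degree < 2) with m(α_i) = c_i for every i, so c is indeed a codeword.


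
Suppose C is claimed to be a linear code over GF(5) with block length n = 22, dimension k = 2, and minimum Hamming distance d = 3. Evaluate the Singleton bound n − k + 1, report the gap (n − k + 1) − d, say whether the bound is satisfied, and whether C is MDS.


Singleton RHS = n − k + 1 = 21, slack = 18, bound satisfied, not MDS.

Singleton bound: d ≤ n − k + 1.
Here n = 22, k = 2, so n − k + 1 = 21.
Given d = 3, check d ≤ 21: YES.
Slack = (n − k + 1) − d = 18.
The code is NOT MDS (slack = 18 > 0).
Description: the claimed parameters are [22, 2, 3]_5; such a code would be non-MDS.


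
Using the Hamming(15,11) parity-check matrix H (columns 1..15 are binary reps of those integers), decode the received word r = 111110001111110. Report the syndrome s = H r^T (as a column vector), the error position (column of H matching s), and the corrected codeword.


s = (0, 1, 1, 0)^T, error position = 6, corrected codeword c = 111111001111110

Compute s = H r^T mod 2 one row at a time:
  s_1 = 0 + 1 + 1 + 1 + 1 + 1 + 1 + 0 = 6 ≡ 0 (mod 2).
  s_2 = 1 + 1 + 0 + 0 + 1 + 1 + 1 + 0 = 5 ≡ 1 (mod 2).
  s_3 = 1 + 1 + 0 + 0 + 1 + 1 + 1 + 0 = 5 ≡ 1 (mod 2).
  s_4 = 1 + 1 + 1 + 0 + 1 + 1 + 1 + 0 = 6 ≡ 0 (mod 2).
s = (0, 1, 1, 0)^T — this equals column 6 of H (binary 0110), so error is at position 6.
Correct: flip bit 6 of r = 111110001111110 to get c = 111111001111110.


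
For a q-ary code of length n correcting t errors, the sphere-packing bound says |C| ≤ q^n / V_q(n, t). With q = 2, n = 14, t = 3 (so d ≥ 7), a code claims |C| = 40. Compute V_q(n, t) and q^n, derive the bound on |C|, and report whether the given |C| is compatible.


V_q(n, t) = 470, q^n = 16384, Hamming bound = 34, |C| = 40 > bound (violated).

Step 1: Compute V_q(n, t) = Σ_{j=0}^3 C(n, j) (q−1)^j.
  j = 0: C(14,0)·(1)^0 = 1·1 = 1.
  j = 1: C(14,1)·(1)^1 = 14·1 = 14.
  j = 2: C(14,2)·(1)^2 = 91·1 = 91.
  j = 3: C(14,3)·(1)^3 = 364·1 = 364.
  V_q(n, t) = 1 + 14 + 91 + 364 = 470.
Step 2: q^n = 2^14 = 16384.
Step 3: Hamming bound ⌊q^n / V_q(n,t)⌋ = ⌊16384/470⌋ = 34.
Step 4: Compare |C| = 40 to 34: violated.
The claimed |C| lies above the Hamming bound, so no 2-ary code of length 14 with d ≥ 7 can have 40 codewords.


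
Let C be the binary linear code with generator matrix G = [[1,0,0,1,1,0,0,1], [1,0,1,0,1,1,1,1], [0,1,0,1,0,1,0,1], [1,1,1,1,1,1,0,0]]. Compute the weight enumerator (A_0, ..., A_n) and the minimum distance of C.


Weight distribution: A_0 = 1, A_2 = 2, A_4 = 9, A_6 = 4. Minimum distance d = 2.

Enumerate all 2^4 = 16 messages m ∈ F_2^4.
For each, compute codeword c = mG in F_2^8, then tally its weight.
  m = 0000 → c = 00000000, weight = 0.
  m = 1000 → c = 10011001, weight = 4.
  m = 0100 → c = 10101111, weight = 6.
  m = 1100 → c = 00110110, weight = 4.
  m = 0010 → c = 01010101, weight = 4.
  m = 1010 → c = 11001100, weight = 4.
  m = 0110 → c = 11111010, weight = 6.
  m = 1110 → c = 01100011, weight = 4.
  m = 0001 → c = 11111100, weight = 6.
  m = 1001 → c = 01100101, weight = 4.
  m = 0101 → c = 01010011, weight = 4.
  m = 1101 → c = 11001010, weight = 4.
  m = 0011 → c = 10101001, weight = 4.
  m = 1011 → c = 00110000, weight = 2.
  m = 0111 → c = 00000110, weight = 2.
  m = 1111 → c = 10011111, weight = 6.
Tally weights:
  weight 0: 1 codewords.
  weight 2: 2 codewords.
  weight 4: 9 codewords.
  weight 6: 4 codewords.
Minimum distance d = smallest w > 0 with A_w > 0 = 2.
Sanity: Σ A_w = 16 = 2^4 = 16 ✓.


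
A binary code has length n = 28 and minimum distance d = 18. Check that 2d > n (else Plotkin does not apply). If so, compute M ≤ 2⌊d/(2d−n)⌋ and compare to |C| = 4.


Plotkin bound M ≤ 4; given |C| = 4 ≤ bound (satisfied).

Check applicability: 2d = 36, n = 28.
2d − n = 8 > 0, so Plotkin applies.
Compute d/(2d−n) = 18/8 ≈ 2.2500.
⌊d/(2d−n)⌋ = 2.
Plotkin bound: M ≤ 2·2 = 4.
Given |C| = 4, check: satisfied.
This |C| is at the Plotkin bound.


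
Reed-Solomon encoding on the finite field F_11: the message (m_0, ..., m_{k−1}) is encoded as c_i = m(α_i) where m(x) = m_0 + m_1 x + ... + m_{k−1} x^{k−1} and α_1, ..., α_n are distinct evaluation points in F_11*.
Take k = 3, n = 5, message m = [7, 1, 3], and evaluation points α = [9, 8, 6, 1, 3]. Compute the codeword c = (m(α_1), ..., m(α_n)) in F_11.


c = [6, 9, 0, 0, 4]

Message polynomial: m(x) = 7 + 1·x + 3·x^2 (mod 11).
For each evaluation point α_i, compute m(α_i) mod 11:
  α_1 = 9: Horner steps 3 → 6 → 6, so m(9) = 6.
  α_2 = 8: Horner steps 3 → 3 → 9, so m(8) = 9.
  α_3 = 6: Horner steps 3 → 8 → 0, so m(6) = 0.
  α_4 = 1: Horner steps 3 → 4 → 0, so m(1) = 0.
  α_5 = 3: Horner steps 3 → 10 → 4, so m(3) = 4.
Codeword c = [6, 9, 0, 0, 4] ∈ F_11^5.


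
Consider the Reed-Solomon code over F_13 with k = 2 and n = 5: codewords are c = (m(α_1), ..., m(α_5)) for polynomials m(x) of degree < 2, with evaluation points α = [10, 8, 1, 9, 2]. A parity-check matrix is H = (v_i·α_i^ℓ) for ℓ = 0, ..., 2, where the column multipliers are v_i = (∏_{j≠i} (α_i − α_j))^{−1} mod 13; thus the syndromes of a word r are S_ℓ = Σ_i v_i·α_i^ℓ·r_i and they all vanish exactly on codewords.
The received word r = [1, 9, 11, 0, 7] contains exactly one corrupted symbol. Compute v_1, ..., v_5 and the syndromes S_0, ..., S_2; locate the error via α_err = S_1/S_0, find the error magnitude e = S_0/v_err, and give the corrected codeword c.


S = (11, 8, 7), error at position 4, error magnitude e = 8, c = [1, 9, 11, 5, 7].

Step 1: column multipliers v_i = (∏_{j≠i}(α_i − α_j))^{−1} mod 13.
  i = 1 (α = 10): (10−8)(10−1)(10−9)(10−2) = 2·9·1·8 = 144 ≡ 1, so v_1 = 1^{−1} = 1 (mod 13).
  i = 2 (α = 8): (8−10)(8−1)(8−9)(8−2) = (−2)·7·(−1)·6 = 84 ≡ 6, so v_2 = 6^{−1} = 11 (mod 13).
  i = 3 (α = 1): (1−10)(1−8)(1−9)(1−2) = (−9)·(−7)·(−8)·(−1) = 504 ≡ 10, so v_3 = 10^{−1} = 4 (mod 13).
  i = 4 (α = 9): (9−10)(9−8)(9−1)(9−2) = (−1)·1·8·7 = −56 ≡ 9, so v_4 = 9^{−1} = 3 (mod 13).
  i = 5 (α = 2): (2−10)(2−8)(2−1)(2−9) = (−8)·(−6)·1·(−7) = −336 ≡ 2, so v_5 = 2^{−1} = 7 (mod 13).
  v = [1, 11, 4, 3, 7].
Step 2: syndromes of r = [1, 9, 11, 0, 7] (all sums mod 13).
  S_0 = Σ v_i r_i = 1·1 + 11·9 + 4·11 + 3·0 + 7·7 = 193 ≡ 11.
  S_1 = Σ v_i α_i r_i = 1·10·1 + 11·8·9 + 4·1·11 + 3·9·0 + 7·2·7 = 944 ≡ 8.
  α_i^2 mod 13 = [9, 12, 1, 3, 4].
  S_2 = Σ v_i α_i^2 r_i = 1·9·1 + 11·12·9 + 4·1·11 + 3·3·0 + 7·4·7 = 1437 ≡ 7.
  S = (11, 8, 7) ≠ 0, so r is not a codeword (an error is present).
Step 3: locate the error. For a single error e at position i, S_ℓ = v_i·e·α_i^ℓ, so α_err = S_1/S_0.
  S_0^{−1} = 11^{−1} = 6 (mod 13), so α_err = 8·6 = 48 ≡ 9 = α_4. Error position i = 4.
  Consistency check: S_2/S_1 = 7·5 = 35 ≡ 9 = α_err ✓ (single-error assumption holds).
Step 4: error magnitude e = S_0/v_4 = S_0·∏_{j≠4}(α_4 − α_j) = 11·9 = 99 ≡ 8 (mod 13).
Step 5: correct position 4: c_4 = r_4 − e = 0 − 8 ≡ 5 (mod 13). Hence c = [1, 9, 11, 5, 7].
  Check: interpolating c through the α_i gives m(x) = 2 + 9·x (degree < 2) with m(α_i) = c_i for every i, so c is indeed a codeword.


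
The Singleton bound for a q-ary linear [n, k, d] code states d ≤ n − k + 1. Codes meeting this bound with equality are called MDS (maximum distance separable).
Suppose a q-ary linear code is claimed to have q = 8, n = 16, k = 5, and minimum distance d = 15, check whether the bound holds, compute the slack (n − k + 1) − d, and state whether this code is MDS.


Singleton RHS = n − k + 1 = 12, slack = -3, bound violated (no such code; not MDS).

Singleton bound: d ≤ n − k + 1.
Here n = 16, k = 5, so n − k + 1 = 12.
Given d = 15, check d ≤ 12: NO.
Slack = (n − k + 1) − d = -3.
The slack is negative: d = 15 exceeds n − k + 1 = 12 by 3, so the Singleton bound is violated and no linear [16, 5, 15]_8 code can exist. In particular it is not MDS (MDS requires d = n − k + 1 exactly).
Description: the claimed parameters are [16, 5, 15]_8; such a code would be impossible (violates the Singleton bound).


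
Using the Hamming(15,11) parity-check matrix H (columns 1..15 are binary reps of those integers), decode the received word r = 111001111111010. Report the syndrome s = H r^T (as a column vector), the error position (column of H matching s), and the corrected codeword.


s = (0, 0, 1, 1)^T, error position = 3, corrected codeword c = 110001111111010

Compute s = H r^T mod 2 one row at a time:
  s_1 = 1 + 1 + 1 + 1 + 1 + 0 + 1 + 0 = 6 ≡ 0 (mod 2).
  s_2 = 0 + 0 + 1 + 1 + 1 + 0 + 1 + 0 = 4 ≡ 0 (mod 2).
  s_3 = 1 + 1 + 1 + 1 + 1 + 1 + 1 + 0 = 7 ≡ 1 (mod 2).
  s_4 = 1 + 1 + 0 + 1 + 1 + 1 + 0 + 0 = 5 ≡ 1 (mod 2).
s = (0, 0, 1, 1)^T — this equals column 3 of H (binary 0011), so error is at position 3.
Correct: flip bit 3 of r = 111001111111010 to get c = 110001111111010.


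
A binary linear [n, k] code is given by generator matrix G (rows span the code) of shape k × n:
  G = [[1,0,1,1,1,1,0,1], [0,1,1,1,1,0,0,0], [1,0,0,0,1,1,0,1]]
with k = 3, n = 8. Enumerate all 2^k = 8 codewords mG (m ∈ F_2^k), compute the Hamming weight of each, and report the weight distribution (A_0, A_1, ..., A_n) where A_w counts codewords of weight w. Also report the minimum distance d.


Weight distribution: A_0 = 1, A_2 = 2, A_4 = 3, A_6 = 2. Minimum distance d = 2.

Enumerate all 2^3 = 8 messages m ∈ F_2^3.
For each, compute codeword c = mG in F_2^8, then tally its weight.
  m = 000 → c = 00000000, weight = 0.
  m = 100 → c = 10111101, weight = 6.
  m = 010 → c = 01111000, weight = 4.
  m = 110 → c = 11000101, weight = 4.
  m = 001 → c = 10001101, weight = 4.
  m = 101 → c = 00110000, weight = 2.
  m = 011 → c = 11110101, weight = 6.
  m = 111 → c = 01001000, weight = 2.
Tally weights:
  weight 0: 1 codewords.
  weight 2: 2 codewords.
  weight 4: 3 codewords.
  weight 6: 2 codewords.
Minimum distance d = smallest w > 0 with A_w > 0 = 2.
Sanity: Σ A_w = 8 = 2^3 = 8 ✓.


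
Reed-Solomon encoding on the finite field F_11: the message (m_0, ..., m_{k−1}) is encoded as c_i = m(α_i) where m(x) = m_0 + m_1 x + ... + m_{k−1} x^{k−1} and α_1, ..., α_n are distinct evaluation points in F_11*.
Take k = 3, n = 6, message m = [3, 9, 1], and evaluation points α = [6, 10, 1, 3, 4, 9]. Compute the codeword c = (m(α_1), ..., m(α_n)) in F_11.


c = [5, 6, 2, 6, 0, 0]

Message polynomial: m(x) = 3 + 9·x + 1·x^2 (mod 11).
For each evaluation point α_i, compute m(α_i) mod 11:
  α_1 = 6: Horner steps 1 → 4 → 5, so m(6) = 5.
  α_2 = 10: Horner steps 1 → 8 → 6, so m(10) = 6.
  α_3 = 1: Horner steps 1 → 10 → 2, so m(1) = 2.
  α_4 = 3: Horner steps 1 → 1 → 6, so m(3) = 6.
  α_5 = 4: Horner steps 1 → 2 → 0, so m(4) = 0.
  α_6 = 9: Horner steps 1 → 7 → 0, so m(9) = 0.
Codeword c = [5, 6, 2, 6, 0, 0] ∈ F_11^6.


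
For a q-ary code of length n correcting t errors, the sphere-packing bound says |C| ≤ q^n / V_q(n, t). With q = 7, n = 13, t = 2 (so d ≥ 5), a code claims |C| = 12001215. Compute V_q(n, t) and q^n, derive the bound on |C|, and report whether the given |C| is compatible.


V_q(n, t) = 2887, q^n = 96889010407, Hamming bound = 33560446, |C| = 12001215 ≤ bound (satisfied).

Step 1: Compute V_q(n, t) = Σ_{j=0}^2 C(n, j) (q−1)^j.
  j = 0: C(13,0)·(6)^0 = 1·1 = 1.
  j = 1: C(13,1)·(6)^1 = 13·6 = 78.
  j = 2: C(13,2)·(6)^2 = 78·36 = 2808.
  V_q(n, t) = 1 + 78 + 2808 = 2887.
Step 2: q^n = 7^13 = 96889010407.
Step 3: Hamming bound ⌊q^n / V_q(n,t)⌋ = ⌊96889010407/2887⌋ = 33560446.
Step 4: Compare |C| = 12001215 to 33560446: satisfied.
The claimed |C| lies below the Hamming bound.


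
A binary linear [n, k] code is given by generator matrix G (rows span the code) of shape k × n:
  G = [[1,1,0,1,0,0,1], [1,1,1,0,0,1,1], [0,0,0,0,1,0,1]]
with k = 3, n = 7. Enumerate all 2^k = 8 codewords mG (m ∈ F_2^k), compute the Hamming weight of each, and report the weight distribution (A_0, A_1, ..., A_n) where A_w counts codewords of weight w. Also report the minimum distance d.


Weight distribution: A_0 = 1, A_2 = 1, A_3 = 1, A_4 = 2, A_5 = 3. Minimum distance d = 2.

Enumerate all 2^3 = 8 messages m ∈ F_2^3.
For each, compute codeword c = mG in F_2^7, then tally its weight.
  m = 000 → c = 0000000, weight = 0.
  m = 100 → c = 1101001, weight = 4.
  m = 010 → c = 1110011, weight = 5.
  m = 110 → c = 0011010, weight = 3.
  m = 001 → c = 0000101, weight = 2.
  m = 101 → c = 1101100, weight = 4.
  m = 011 → c = 1110110, weight = 5.
  m = 111 → c = 0011111, weight = 5.
Tally weights:
  weight 0: 1 codewords.
  weight 2: 1 codewords.
  weight 3: 1 codewords.
  weight 4: 2 codewords.
  weight 5: 3 codewords.
Minimum distance d = smallest w > 0 with A_w > 0 = 2.
Sanity: Σ A_w = 8 = 2^3 = 8 ✓.


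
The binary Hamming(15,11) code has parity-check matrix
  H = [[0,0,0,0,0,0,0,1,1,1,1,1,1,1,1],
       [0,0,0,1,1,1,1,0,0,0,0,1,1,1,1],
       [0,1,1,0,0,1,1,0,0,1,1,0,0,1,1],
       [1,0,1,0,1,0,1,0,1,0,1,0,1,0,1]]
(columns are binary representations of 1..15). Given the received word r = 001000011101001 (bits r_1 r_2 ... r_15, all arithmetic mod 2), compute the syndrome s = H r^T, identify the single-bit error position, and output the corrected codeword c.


s = (1, 0, 1, 1)^T, error position = 11, corrected codeword c = 001000011111001

Compute s = H r^T mod 2 one row at a time:
  s_1 = 1 + 1 + 1 + 0 + 1 + 0 + 0 + 1 = 5 ≡ 1 (mod 2).
  s_2 = 0 + 0 + 0 + 0 + 1 + 0 + 0 + 1 = 2 ≡ 0 (mod 2).
  s_3 = 0 + 1 + 0 + 0 + 1 + 0 + 0 + 1 = 3 ≡ 1 (mod 2).
  s_4 = 0 + 1 + 0 + 0 + 1 + 0 + 0 + 1 = 3 ≡ 1 (mod 2).
s = (1, 0, 1, 1)^T — this equals column 11 of H (binary 1011), so error is at position 11.
Correct: flip bit 11 of r = 001000011101001 to get c = 001000011111001.


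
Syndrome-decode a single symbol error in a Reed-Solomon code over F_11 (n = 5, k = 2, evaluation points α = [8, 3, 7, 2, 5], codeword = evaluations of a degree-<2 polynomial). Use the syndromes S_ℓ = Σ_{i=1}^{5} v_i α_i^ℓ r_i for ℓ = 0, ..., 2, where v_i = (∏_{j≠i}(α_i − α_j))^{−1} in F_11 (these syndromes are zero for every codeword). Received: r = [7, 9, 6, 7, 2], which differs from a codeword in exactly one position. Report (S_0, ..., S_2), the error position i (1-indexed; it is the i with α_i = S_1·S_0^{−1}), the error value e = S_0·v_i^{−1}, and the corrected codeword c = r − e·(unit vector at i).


S = (5, 7, 1), error at position 1, error magnitude e = 10, c = [8, 9, 6, 7, 2].

Step 1: column multipliers v_i = (∏_{j≠i}(α_i − α_j))^{−1} mod 11.
  i = 1 (α = 8): (8−3)(8−7)(8−2)(8−5) = 5·1·6·3 = 90 ≡ 2, so v_1 = 2^{−1} = 6 (mod 11).
  i = 2 (α = 3): (3−8)(3−7)(3−2)(3−5) = (−5)·(−4)·1·(−2) = −40 ≡ 4, so v_2 = 4^{−1} = 3 (mod 11).
  i = 3 (α = 7): (7−8)(7−3)(7−2)(7−5) = (−1)·4·5·2 = −40 ≡ 4, so v_3 = 4^{−1} = 3 (mod 11).
  i = 4 (α = 2): (2−8)(2−3)(2−7)(2−5) = (−6)·(−1)·(−5)·(−3) = 90 ≡ 2, so v_4 = 2^{−1} = 6 (mod 11).
  i = 5 (α = 5): (5−8)(5−3)(5−7)(5−2) = (−3)·2·(−2)·3 = 36 ≡ 3, so v_5 = 3^{−1} = 4 (mod 11).
  v = [6, 3, 3, 6, 4].
Step 2: syndromes of r = [7, 9, 6, 7, 2] (all sums mod 11).
  S_0 = Σ v_i r_i = 6·7 + 3·9 + 3·6 + 6·7 + 4·2 = 137 ≡ 5.
  S_1 = Σ v_i α_i r_i = 6·8·7 + 3·3·9 + 3·7·6 + 6·2·7 + 4·5·2 = 667 ≡ 7.
  α_i^2 mod 11 = [9, 9, 5, 4, 3].
  S_2 = Σ v_i α_i^2 r_i = 6·9·7 + 3·9·9 + 3·5·6 + 6·4·7 + 4·3·2 = 903 ≡ 1.
  S = (5, 7, 1) ≠ 0, so r is not a codeword (an error is present).
Step 3: locate the error. For a single error e at position i, S_ℓ = v_i·e·α_i^ℓ, so α_err = S_1/S_0.
  S_0^{−1} = 5^{−1} = 9 (mod 11), so α_err = 7·9 = 63 ≡ 8 = α_1. Error position i = 1.
  Consistency check: S_2/S_1 = 1·8 = 8 ≡ 8 = α_err ✓ (single-error assumption holds).
Step 4: error magnitude e = S_0/v_1 = S_0·∏_{j≠1}(α_1 − α_j) = 5·2 = 10 ≡ 10 (mod 11).
Step 5: correct position 1: c_1 = r_1 − e = 7 − 10 ≡ 8 (mod 11). Hence c = [8, 9, 6, 7, 2].
  Check: interpolating c through the α_i gives m(x) = 3 + 2·x (degree < 2) with m(α_i) = c_i for every i, so c is indeed a codeword.


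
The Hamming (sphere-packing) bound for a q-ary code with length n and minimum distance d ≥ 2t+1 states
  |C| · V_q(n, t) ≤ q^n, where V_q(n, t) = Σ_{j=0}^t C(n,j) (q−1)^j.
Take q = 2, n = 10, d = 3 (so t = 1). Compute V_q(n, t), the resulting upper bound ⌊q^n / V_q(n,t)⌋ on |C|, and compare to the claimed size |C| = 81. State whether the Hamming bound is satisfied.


V_q(n, t) = 11, q^n = 1024, Hamming bound = 93, |C| = 81 ≤ bound (satisfied).

Step 1: Compute V_q(n, t) = Σ_{j=0}^1 C(n, j) (q−1)^j.
  j = 0: C(10,0)·(1)^0 = 1·1 = 1.
  j = 1: C(10,1)·(1)^1 = 10·1 = 10.
  V_q(n, t) = 1 + 10 = 11.
Step 2: q^n = 2^10 = 1024.
Step 3: Hamming bound ⌊q^n / V_q(n,t)⌋ = ⌊1024/11⌋ = 93.
Step 4: Compare |C| = 81 to 93: satisfied.
The claimed |C| lies below the Hamming bound.
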